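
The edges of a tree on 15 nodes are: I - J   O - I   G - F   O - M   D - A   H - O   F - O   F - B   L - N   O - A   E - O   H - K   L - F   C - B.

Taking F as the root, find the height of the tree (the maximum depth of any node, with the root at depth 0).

3

A deepest node is K, reached by F–O–H–K.
That path has 3 edges, so the height is 3.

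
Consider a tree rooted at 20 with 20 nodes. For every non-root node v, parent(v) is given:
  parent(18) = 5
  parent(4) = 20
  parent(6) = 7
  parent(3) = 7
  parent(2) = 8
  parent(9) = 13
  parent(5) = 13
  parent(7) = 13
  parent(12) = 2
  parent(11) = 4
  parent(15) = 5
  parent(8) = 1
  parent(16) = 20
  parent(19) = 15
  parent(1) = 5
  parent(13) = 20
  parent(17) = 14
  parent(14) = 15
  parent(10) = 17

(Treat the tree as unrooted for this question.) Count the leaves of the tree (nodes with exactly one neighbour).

Degree-1 nodes: 3, 6, 9, 10, 11, 12, 16, 18, 19 — 9 of them.

9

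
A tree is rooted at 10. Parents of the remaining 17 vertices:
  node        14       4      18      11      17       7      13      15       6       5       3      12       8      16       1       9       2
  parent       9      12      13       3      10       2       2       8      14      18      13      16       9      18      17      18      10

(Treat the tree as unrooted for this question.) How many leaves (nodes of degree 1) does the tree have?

7

Degree-1 nodes: 1, 4, 5, 6, 7, 11, 15 — 7 of them.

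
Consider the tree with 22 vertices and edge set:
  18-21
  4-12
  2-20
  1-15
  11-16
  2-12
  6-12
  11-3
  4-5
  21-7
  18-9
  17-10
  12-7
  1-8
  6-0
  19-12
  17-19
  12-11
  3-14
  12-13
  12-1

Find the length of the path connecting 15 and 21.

4

Walking from 15: 15 - 1 - 12 - 7 - 21. Length 4.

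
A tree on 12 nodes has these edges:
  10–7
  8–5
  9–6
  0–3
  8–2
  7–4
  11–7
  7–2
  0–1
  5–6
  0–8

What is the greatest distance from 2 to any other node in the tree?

The node farthest from 2 is 9, via 2 – 8 – 5 – 6 – 9 — 4 edges.

4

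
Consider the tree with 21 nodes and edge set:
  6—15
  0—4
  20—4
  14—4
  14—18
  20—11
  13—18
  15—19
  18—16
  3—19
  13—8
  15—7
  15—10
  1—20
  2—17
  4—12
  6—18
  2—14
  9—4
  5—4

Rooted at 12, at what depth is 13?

4

12 → 4 → 14 → 18 → 13 — 4 edges.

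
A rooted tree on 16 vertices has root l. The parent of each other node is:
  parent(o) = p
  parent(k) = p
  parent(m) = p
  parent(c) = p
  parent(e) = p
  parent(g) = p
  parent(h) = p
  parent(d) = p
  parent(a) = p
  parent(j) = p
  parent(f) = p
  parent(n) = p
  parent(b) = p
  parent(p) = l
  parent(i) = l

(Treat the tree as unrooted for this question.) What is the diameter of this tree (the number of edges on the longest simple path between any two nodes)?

A longest path is i–l–p–g, with 3 edges.

3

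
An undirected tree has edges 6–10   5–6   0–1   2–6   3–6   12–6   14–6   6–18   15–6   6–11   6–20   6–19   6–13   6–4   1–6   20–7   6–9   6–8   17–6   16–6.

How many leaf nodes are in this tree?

18

Degree-1 nodes: 0, 2, 3, 4, 5, 7, 8, 9, 10, 11, 12, 13, 14, 15, 16, 17, 18, 19 — 18 of them.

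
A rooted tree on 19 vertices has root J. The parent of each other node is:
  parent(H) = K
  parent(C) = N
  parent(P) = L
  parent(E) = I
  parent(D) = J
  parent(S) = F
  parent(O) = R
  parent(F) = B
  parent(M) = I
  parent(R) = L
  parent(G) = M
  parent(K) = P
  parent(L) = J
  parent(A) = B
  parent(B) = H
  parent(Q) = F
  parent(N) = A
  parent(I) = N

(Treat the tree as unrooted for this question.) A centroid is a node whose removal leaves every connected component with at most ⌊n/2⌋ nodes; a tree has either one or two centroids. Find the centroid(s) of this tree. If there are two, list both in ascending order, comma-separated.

Delete B: the remaining components have sizes 8, 7, 3. Max 8 ≤ 9, so B is a centroid.
No neighbour of B does as well, so B is the unique centroid.

B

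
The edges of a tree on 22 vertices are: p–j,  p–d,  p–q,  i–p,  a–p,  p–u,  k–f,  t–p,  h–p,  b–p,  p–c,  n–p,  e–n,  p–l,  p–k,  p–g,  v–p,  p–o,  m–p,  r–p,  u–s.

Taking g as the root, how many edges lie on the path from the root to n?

2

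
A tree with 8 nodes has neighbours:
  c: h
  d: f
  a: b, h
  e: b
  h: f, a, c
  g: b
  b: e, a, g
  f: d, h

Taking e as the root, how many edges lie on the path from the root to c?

4

Path from e to c: e – b – a – h – c, which has 4 edges.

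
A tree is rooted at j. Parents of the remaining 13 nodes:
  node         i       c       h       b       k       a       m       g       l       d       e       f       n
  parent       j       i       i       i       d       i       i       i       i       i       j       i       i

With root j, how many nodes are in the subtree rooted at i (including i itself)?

12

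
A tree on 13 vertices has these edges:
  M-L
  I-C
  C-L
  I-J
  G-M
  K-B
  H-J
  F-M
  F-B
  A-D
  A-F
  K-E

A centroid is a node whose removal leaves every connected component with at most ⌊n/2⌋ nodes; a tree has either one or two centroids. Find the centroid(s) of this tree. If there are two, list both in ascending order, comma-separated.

M

If M is removed the pieces have sizes 6, 5, 1, all ≤ ⌊13/2⌋ = 6.
No neighbour of M does as well, so M is the unique centroid.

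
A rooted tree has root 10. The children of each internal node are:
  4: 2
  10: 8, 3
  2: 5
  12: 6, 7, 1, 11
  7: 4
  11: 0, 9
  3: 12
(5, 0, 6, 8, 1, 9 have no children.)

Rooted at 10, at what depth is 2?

5

Path from 10 to 2: 10 → 3 → 12 → 7 → 4 → 2, which has 5 edges.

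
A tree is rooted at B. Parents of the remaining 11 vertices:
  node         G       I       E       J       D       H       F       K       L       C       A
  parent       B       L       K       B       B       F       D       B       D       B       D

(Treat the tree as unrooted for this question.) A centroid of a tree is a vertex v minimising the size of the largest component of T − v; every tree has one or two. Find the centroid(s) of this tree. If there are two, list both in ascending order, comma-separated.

B, D

Delete D: the remaining components have sizes 6, 2, 2, 1. Max 6 ≤ 6, so D is a centroid.
B is adjacent to D and is also a centroid (the largest component after removing it is likewise 6).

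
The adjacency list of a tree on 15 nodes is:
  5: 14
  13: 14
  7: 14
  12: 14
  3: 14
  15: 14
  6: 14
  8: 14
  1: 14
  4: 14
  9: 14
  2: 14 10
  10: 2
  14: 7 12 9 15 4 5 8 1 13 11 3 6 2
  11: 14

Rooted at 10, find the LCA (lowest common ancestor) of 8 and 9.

14

Ancestors of 8 (toward the root): 8, 14, 2, 10.
Ancestors of 9: 9, 14, 2, 10.
The deepest node appearing in both lists is 14.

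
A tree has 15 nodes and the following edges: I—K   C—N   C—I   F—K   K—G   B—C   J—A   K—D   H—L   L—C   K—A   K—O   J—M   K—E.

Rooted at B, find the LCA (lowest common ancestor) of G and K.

G's ancestor chain is G, K, I, C, B and K's is K, I, C, B; they first meet at K.

K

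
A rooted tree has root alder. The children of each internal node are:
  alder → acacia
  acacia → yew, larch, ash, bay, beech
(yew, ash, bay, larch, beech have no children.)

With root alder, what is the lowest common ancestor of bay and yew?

Path bay→root: bay acacia alder; path yew→root: yew acacia alder.
First common node: acacia.

acacia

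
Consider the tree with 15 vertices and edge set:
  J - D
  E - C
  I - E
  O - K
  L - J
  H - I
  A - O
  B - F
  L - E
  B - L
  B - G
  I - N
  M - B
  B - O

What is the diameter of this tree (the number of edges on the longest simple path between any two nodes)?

6

A longest path is N-I-E-L-B-O-A, with 6 edges.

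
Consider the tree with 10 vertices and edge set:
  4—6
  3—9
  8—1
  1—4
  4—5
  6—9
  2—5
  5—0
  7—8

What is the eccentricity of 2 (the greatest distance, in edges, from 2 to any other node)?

5

A farthest node from 2 is 7 (3 also at distance 5).
The path 2-5-4-1-8-7 has 5 edges.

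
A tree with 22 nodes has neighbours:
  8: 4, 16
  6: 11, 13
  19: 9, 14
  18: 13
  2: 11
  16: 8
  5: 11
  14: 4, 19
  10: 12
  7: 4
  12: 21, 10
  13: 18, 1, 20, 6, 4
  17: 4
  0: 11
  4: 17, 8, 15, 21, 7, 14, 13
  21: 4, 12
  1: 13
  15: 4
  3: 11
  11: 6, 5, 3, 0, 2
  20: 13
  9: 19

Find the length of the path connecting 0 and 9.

0 - 11 - 6 - 13 - 4 - 14 - 19 - 9: 7 edges.

7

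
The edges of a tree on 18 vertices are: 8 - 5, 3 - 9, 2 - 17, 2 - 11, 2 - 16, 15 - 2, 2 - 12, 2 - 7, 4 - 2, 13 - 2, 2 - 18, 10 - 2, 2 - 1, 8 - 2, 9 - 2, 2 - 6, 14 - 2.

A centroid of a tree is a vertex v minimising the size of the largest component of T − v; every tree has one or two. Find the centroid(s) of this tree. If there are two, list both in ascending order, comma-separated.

2

Removing 2 splits the tree into components of sizes 2, 2, 1, 1, 1, 1, 1, 1, 1, 1, 1, 1, 1, 1, 1; the largest is 2 ≤ ⌊18/2⌋ = 9.
No neighbour of 2 does as well, so 2 is the unique centroid.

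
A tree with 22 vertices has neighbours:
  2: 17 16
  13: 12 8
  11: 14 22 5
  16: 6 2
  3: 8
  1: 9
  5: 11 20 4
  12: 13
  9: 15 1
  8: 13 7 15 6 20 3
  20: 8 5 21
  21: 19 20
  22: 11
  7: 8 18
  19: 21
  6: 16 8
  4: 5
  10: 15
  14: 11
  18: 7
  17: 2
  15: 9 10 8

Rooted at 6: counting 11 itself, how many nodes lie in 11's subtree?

Descendants of 11 (including itself): 11, 22, 14. That's 3.

3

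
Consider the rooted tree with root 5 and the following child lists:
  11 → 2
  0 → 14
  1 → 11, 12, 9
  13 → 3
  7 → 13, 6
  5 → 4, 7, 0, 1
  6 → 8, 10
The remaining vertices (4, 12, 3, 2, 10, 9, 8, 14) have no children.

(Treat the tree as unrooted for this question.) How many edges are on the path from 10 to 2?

6

The path is 10–6–7–5–1–11–2, which has 6 edges.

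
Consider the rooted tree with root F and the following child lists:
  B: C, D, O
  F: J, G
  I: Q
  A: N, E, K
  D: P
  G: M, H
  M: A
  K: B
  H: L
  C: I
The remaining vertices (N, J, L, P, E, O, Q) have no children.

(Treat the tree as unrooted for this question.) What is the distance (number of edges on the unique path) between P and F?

7

P - D - B - K - A - M - G - F: 7 edges.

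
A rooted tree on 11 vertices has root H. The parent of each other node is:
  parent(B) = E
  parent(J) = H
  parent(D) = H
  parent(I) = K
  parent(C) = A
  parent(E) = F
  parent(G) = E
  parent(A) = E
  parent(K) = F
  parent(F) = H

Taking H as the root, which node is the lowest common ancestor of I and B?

F

Path I→root: I K F H; path B→root: B E F H.
First common node: F.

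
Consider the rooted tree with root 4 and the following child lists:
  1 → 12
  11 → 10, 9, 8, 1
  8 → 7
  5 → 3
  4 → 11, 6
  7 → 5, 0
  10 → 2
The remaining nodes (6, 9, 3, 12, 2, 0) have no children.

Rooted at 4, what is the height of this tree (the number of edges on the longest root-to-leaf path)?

5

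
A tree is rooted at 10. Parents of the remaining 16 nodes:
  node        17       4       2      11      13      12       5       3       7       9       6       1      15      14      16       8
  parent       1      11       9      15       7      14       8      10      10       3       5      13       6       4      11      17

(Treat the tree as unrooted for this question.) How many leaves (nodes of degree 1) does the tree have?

3

Exactly 3 nodes have a single neighbour: 2, 12, 16.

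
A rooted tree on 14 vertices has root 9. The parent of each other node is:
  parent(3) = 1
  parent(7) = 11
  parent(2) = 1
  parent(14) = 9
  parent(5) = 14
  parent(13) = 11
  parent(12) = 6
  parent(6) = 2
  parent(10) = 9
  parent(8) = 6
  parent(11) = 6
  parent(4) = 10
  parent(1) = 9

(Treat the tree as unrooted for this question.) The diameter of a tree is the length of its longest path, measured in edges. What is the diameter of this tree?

Starting from 7, a farthest node is 5 at distance 7.
One longest path: 7–11–6–2–1–9–14–5.
So the diameter is 7.

7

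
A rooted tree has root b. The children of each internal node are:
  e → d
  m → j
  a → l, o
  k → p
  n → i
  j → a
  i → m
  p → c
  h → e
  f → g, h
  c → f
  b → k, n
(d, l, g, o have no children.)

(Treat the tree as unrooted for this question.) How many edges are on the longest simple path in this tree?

BFS from d reaches o last, at distance 13; BFS from o confirms no node is farther.
Path: d - e - h - f - c - p - k - b - n - i - m - j - a - o.

13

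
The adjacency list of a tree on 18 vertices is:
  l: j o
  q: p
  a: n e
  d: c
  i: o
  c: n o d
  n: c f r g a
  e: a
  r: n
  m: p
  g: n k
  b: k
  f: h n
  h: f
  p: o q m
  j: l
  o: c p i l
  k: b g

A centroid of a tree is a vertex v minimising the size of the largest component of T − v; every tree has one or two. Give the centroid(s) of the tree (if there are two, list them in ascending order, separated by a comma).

c, n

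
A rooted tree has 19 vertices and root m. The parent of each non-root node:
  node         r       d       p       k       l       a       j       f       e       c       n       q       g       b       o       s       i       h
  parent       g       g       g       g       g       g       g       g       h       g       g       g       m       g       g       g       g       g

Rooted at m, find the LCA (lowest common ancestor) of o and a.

g

Ancestors of o (toward the root): o, g, m.
Ancestors of a: a, g, m.
The deepest node appearing in both lists is g.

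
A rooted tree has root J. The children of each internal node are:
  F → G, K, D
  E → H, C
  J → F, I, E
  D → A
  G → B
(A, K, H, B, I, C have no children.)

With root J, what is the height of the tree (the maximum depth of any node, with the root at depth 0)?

3

The longest root-to-leaf path is J–F–D–A (3 edges).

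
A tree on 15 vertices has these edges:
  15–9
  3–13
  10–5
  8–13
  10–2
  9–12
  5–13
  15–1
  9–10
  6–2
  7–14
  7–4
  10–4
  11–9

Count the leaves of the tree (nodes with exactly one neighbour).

7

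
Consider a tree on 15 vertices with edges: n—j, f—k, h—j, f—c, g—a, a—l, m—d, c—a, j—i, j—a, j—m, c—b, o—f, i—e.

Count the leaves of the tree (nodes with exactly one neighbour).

9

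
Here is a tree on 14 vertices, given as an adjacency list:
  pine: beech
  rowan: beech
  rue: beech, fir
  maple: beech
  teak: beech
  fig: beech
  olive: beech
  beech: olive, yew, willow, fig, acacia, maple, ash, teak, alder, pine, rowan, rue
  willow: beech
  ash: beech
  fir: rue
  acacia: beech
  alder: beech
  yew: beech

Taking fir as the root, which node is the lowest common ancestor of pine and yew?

Ancestors of pine (toward the root): pine, beech, rue, fir.
Ancestors of yew: yew, beech, rue, fir.
The deepest node appearing in both lists is beech.

beech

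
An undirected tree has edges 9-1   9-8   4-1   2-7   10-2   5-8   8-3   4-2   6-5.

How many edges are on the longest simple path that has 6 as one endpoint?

Distances from 6 peak at 7, attained at 10 (7 also at distance 7).
6–5–8–9–1–4–2–10

7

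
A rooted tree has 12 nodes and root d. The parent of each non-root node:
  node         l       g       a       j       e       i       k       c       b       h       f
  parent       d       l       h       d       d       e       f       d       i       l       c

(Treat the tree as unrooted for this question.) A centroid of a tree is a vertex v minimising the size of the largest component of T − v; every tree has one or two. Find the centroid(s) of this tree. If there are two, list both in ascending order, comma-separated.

Delete d: the remaining components have sizes 4, 3, 3, 1. Max 4 ≤ 6, so d is a centroid.
No neighbour of d does as well, so d is the unique centroid.

d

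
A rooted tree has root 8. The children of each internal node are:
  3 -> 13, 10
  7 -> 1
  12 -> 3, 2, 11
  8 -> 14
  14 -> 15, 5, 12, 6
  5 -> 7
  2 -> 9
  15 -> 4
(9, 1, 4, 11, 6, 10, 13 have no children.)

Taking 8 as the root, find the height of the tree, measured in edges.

4

A deepest node is 9, reached by 8 → 14 → 12 → 2 → 9.
That path has 4 edges, so the height is 4.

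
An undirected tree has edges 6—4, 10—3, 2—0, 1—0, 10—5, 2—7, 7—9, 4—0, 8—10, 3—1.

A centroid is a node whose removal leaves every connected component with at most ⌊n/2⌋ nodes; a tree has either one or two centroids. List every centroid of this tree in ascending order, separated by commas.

0

If 0 is removed the pieces have sizes 5, 3, 2, all ≤ ⌊11/2⌋ = 5.
No neighbour of 0 does as well, so 0 is the unique centroid.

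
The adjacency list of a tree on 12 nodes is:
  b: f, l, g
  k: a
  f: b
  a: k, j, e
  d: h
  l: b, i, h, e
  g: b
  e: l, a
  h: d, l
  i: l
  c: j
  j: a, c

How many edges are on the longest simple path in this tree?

BFS from c reaches f last, at distance 6; BFS from f confirms no node is farther.
Path: c-j-a-e-l-b-f.

6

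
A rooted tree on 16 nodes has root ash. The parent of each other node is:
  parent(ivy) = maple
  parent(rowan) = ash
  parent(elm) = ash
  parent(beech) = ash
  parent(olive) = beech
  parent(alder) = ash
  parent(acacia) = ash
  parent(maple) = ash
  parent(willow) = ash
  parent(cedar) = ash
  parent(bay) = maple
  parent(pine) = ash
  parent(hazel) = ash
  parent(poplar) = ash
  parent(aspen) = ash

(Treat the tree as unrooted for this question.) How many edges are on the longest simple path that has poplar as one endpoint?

The node farthest from poplar is bay (ivy, olive also at distance 3), via poplar–ash–maple–bay — 3 edges.

3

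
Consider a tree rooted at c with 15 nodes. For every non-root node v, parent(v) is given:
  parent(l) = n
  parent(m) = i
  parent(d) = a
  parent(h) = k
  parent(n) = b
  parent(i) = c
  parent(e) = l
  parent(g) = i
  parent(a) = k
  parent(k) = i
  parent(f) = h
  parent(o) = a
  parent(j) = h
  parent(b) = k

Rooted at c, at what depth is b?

3

c–i–k–b — 3 edges.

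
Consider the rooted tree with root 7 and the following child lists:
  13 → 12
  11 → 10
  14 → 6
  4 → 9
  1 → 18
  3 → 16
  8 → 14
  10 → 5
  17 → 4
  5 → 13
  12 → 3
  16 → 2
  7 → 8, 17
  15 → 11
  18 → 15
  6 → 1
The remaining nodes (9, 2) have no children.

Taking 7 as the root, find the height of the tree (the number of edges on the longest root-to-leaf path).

A deepest node is 2, reached by 7-8-14-6-1-18-15-11-10-5-13-12-3-16-2.
That path has 14 edges, so the height is 14.

14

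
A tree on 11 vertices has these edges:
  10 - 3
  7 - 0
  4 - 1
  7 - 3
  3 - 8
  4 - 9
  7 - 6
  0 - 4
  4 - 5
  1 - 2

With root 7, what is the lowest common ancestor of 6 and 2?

7

Path 6→root: 6 7; path 2→root: 2 1 4 0 7.
First common node: 7.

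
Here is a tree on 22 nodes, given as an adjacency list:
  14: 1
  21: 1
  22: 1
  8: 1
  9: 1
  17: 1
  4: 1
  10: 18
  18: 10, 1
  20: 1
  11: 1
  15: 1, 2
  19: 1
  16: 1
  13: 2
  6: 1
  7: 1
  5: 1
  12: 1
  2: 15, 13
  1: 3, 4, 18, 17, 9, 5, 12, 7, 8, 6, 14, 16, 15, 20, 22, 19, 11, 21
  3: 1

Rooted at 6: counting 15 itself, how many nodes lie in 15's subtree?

3

Descendants of 15 (including itself): 15, 2, 13. That's 3.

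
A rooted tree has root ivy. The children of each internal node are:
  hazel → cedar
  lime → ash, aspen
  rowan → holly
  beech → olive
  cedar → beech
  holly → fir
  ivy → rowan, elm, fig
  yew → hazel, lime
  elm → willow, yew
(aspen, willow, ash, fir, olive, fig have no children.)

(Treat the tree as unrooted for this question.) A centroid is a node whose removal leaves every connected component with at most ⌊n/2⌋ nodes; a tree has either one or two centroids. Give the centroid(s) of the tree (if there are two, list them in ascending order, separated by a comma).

yew

If yew is removed the pieces have sizes 7, 4, 3, all ≤ ⌊15/2⌋ = 7.
Every other node leaves some component of size > 7, so the centroid is unique.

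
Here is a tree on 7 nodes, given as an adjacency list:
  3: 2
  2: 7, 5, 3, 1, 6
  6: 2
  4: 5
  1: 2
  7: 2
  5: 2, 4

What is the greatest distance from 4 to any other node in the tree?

The node farthest from 4 is 6 (1, 3, 7 also at distance 3), via 4–5–2–6 — 3 edges.

3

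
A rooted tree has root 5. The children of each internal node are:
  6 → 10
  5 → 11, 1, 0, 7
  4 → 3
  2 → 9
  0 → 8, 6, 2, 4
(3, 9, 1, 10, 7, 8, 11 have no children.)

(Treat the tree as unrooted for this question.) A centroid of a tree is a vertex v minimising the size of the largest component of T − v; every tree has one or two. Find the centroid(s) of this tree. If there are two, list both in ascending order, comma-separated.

0

Delete 0: the remaining components have sizes 4, 2, 2, 2, 1. Max 4 ≤ 6, so 0 is a centroid.
No neighbour of 0 does as well, so 0 is the unique centroid.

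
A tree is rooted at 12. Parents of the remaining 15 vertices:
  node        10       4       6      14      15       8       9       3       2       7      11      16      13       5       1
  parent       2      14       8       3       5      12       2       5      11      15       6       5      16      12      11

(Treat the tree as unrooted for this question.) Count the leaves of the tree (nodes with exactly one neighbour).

6

Degree-1 nodes: 1, 4, 7, 9, 10, 13 — 6 of them.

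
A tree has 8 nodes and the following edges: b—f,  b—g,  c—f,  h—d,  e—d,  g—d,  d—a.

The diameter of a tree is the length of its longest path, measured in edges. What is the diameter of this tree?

5

A longest path is e – d – g – b – f – c, with 5 edges.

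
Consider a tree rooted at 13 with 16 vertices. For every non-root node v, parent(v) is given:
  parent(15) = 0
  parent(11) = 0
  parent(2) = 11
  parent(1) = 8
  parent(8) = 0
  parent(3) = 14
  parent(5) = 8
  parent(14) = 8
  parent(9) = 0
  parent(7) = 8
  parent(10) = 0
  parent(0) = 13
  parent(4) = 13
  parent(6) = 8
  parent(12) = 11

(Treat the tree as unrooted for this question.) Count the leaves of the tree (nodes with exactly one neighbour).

Exactly 11 nodes have a single neighbour: 1, 2, 3, 4, 5, 6, 7, 9, 10, 12, 15.

11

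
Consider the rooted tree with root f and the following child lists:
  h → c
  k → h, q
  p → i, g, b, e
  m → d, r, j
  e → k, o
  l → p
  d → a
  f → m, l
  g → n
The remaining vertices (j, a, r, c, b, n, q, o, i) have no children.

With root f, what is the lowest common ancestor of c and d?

f

Ancestors of c (toward the root): c, h, k, e, p, l, f.
Ancestors of d: d, m, f.
The deepest node appearing in both lists is f.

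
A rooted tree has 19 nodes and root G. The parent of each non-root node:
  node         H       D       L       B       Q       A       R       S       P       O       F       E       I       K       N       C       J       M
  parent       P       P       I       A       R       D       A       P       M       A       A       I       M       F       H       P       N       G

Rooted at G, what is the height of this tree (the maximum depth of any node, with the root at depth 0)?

A deepest node is K, reached by G – M – P – D – A – F – K.
That path has 6 edges, so the height is 6.

6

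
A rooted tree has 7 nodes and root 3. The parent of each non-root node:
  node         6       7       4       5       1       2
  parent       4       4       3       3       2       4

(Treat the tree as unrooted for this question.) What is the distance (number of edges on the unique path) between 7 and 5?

3

7–4–3–5: 3 edges.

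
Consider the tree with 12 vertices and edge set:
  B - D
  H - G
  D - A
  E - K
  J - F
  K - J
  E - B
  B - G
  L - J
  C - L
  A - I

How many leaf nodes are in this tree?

4

Degree-1 nodes: C, F, H, I — 4 of them.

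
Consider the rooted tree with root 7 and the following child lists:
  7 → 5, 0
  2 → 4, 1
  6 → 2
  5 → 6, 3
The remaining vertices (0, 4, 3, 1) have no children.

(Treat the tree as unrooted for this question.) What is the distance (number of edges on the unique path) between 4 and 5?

4 – 2 – 6 – 5: 3 edges.

3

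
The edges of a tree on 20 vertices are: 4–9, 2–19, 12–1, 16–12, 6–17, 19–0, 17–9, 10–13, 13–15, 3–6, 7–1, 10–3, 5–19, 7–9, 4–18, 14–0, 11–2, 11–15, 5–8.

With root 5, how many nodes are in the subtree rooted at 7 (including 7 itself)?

4

Descendants of 7 (including itself): 7, 1, 12, 16. That's 4.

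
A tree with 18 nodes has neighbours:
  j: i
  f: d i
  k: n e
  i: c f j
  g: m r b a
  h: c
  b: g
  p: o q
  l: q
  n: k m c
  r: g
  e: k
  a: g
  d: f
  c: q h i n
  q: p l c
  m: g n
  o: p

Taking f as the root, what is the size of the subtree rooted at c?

14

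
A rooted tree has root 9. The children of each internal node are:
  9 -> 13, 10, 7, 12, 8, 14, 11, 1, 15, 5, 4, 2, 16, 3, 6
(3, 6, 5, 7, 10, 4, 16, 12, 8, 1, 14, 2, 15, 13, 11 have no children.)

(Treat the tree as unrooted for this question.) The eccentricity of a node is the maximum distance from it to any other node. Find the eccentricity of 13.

2

The node farthest from 13 is 12 (10, 8, 5, 6, 14, 3, 1, 7, 2, 16, 4, 11, 15 also at distance 2), via 13-9-12 — 2 edges.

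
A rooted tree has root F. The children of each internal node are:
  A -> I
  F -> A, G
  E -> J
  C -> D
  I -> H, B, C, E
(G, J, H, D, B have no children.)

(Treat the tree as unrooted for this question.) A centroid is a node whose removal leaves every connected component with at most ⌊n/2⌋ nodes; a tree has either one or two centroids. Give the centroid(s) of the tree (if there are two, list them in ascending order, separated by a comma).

I

If I is removed the pieces have sizes 3, 2, 2, 1, 1, all ≤ ⌊10/2⌋ = 5.
No neighbour of I does as well, so I is the unique centroid.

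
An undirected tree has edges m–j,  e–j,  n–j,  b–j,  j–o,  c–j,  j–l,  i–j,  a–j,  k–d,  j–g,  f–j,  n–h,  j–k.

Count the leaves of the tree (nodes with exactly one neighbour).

12

The leaves are a, b, c, d, e, f, g, h, i, l, m, o.
That is 12 leaves.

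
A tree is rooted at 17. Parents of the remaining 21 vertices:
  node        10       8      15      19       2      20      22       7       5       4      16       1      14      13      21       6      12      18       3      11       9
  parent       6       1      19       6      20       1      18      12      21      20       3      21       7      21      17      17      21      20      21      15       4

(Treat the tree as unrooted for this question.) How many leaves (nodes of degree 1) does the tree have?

The leaves are 2, 5, 8, 9, 10, 11, 13, 14, 16, 22.
That is 10 leaves.

10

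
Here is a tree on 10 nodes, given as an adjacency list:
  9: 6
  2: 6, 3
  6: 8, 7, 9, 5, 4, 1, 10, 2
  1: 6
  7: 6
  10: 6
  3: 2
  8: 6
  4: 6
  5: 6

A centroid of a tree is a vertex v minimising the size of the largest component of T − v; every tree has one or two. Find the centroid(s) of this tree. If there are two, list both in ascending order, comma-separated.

If 6 is removed the pieces have sizes 2, 1, 1, 1, 1, 1, 1, 1, all ≤ ⌊10/2⌋ = 5.
No neighbour of 6 does as well, so 6 is the unique centroid.

6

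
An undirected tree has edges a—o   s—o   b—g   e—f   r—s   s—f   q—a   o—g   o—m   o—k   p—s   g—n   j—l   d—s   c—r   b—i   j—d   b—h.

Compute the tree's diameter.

A longest path is i–b–g–o–s–d–j–l, with 7 edges.

7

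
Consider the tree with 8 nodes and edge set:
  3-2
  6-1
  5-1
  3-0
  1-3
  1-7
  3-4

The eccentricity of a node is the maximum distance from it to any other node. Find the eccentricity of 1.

2

A farthest node from 1 is 2 (0, 4 also at distance 2).
The path 1–3–2 has 2 edges.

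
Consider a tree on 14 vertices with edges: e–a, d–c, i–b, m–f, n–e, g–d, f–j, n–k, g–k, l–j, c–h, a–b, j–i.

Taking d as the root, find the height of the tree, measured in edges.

The longest root-to-leaf path is d → g → k → n → e → a → b → i → j → f → m (10 edges).

10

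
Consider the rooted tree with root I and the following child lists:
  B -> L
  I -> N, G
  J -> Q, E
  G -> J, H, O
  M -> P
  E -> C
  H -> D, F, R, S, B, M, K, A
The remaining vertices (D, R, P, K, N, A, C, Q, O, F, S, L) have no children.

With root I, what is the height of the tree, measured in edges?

The longest root-to-leaf path is I → G → H → B → L (4 edges).

4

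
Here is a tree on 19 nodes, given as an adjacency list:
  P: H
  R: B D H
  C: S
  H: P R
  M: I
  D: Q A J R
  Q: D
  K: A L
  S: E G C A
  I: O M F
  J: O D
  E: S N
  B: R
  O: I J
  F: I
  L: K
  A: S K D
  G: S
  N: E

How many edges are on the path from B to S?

4

Walking from B: B – R – D – A – S. Length 4.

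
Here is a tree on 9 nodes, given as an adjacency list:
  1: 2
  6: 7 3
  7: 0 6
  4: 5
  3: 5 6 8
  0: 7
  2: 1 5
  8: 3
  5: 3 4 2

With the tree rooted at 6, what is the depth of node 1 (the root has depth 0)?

4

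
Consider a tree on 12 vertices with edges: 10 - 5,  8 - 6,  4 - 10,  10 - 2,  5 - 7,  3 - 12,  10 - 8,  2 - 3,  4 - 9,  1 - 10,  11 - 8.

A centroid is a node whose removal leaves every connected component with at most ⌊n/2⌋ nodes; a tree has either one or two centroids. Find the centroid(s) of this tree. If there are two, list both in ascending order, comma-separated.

10

Delete 10: the remaining components have sizes 3, 3, 2, 2, 1. Max 3 ≤ 6, so 10 is a centroid.
Every other node leaves some component of size > 6, so the centroid is unique.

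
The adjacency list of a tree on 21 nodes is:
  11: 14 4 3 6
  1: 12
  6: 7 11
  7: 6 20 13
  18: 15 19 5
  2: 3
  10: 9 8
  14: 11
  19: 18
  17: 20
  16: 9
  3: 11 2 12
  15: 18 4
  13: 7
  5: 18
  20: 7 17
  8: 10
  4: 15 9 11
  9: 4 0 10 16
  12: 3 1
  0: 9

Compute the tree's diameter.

8

BFS from 19 reaches 17 last, at distance 8; BFS from 17 confirms no node is farther.
Path: 19 – 18 – 15 – 4 – 11 – 6 – 7 – 20 – 17.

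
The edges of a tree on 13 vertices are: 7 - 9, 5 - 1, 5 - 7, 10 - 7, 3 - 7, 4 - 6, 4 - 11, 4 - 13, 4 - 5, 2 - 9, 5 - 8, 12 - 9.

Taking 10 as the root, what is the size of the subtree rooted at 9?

The subtree rooted at 9 contains: 9, 12, 2 — 3 nodes.

3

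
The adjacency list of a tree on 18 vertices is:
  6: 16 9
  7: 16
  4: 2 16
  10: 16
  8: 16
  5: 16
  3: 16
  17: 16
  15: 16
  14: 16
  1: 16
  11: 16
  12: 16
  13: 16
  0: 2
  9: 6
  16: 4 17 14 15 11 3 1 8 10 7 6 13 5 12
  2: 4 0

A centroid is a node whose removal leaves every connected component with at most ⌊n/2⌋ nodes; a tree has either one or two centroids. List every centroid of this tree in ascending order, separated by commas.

Delete 16: the remaining components have sizes 3, 2, 1, 1, 1, 1, 1, 1, 1, 1, 1, 1, 1, 1. Max 3 ≤ 9, so 16 is a centroid.
Every other node leaves some component of size > 9, so the centroid is unique.

16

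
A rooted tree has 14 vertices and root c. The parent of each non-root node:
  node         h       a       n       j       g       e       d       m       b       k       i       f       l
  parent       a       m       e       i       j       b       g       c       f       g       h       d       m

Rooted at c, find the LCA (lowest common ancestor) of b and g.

b's ancestor chain is b, f, d, g, j, i, h, a, m, c and g's is g, j, i, h, a, m, c; they first meet at g.

g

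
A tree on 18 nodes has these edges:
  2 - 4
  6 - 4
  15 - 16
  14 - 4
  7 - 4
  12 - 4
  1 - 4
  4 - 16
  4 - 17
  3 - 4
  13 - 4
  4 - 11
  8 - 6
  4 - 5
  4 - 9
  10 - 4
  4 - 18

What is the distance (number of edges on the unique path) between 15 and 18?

3

Walking from 15: 15 – 16 – 4 – 18. Length 3.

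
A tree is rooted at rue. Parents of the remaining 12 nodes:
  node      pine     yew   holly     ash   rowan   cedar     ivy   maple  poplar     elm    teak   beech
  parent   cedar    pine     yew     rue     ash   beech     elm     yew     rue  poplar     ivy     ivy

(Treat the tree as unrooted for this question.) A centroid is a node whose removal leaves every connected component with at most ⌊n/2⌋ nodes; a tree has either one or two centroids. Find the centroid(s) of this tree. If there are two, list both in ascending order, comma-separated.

Removing ivy splits the tree into components of sizes 6, 5, 1; the largest is 6 ≤ ⌊13/2⌋ = 6.
No neighbour of ivy does as well, so ivy is the unique centroid.

ivy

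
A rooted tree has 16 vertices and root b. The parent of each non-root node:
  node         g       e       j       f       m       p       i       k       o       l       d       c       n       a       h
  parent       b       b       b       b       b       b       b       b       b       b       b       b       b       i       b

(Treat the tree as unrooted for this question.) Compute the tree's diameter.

A longest path is a – i – b – l, with 3 edges.

3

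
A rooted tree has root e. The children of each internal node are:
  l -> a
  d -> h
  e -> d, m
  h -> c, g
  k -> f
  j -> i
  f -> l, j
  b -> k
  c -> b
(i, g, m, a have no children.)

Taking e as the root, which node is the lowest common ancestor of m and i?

e

Path m→root: m e; path i→root: i j f k b c h d e.
First common node: e.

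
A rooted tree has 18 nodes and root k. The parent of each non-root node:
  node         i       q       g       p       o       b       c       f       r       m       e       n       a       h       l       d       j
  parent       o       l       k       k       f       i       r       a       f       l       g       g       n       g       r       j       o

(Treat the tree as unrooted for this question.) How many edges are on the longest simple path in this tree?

BFS from p reaches b last, at distance 8; BFS from b confirms no node is farther.
Path: p–k–g–n–a–f–o–i–b.

8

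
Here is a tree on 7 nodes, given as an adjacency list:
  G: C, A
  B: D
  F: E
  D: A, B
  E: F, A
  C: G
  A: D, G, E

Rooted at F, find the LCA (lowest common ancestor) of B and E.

E

B's ancestor chain is B, D, A, E, F and E's is E, F; they first meet at E.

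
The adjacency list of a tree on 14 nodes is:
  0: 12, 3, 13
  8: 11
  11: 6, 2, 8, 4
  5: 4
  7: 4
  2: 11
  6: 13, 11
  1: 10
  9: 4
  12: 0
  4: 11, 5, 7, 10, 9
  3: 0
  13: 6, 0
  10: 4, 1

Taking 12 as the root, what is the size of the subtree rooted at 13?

11

The subtree rooted at 13 contains: 13, 6, 11, 4, 8, 2, 9, 7, 10, 5, 1 — 11 nodes.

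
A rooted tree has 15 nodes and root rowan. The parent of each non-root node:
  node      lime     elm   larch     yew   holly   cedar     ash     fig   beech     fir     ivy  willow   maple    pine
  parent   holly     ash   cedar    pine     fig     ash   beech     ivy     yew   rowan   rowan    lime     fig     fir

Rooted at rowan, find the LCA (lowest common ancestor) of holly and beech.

rowan

holly's ancestor chain is holly, fig, ivy, rowan and beech's is beech, yew, pine, fir, rowan; they first meet at rowan.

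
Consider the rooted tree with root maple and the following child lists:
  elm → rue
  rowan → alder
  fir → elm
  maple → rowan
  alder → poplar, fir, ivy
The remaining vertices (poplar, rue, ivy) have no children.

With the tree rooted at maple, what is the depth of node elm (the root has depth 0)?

4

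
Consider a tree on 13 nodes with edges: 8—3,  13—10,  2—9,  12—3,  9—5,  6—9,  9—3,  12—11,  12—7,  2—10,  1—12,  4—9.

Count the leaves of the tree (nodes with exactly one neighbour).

The leaves are 1, 4, 5, 6, 7, 8, 11, 13.
That is 8 leaves.

8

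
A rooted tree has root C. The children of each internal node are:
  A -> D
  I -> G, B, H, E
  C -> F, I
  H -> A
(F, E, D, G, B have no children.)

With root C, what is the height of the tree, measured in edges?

A deepest node is D, reached by C – I – H – A – D.
That path has 4 edges, so the height is 4.

4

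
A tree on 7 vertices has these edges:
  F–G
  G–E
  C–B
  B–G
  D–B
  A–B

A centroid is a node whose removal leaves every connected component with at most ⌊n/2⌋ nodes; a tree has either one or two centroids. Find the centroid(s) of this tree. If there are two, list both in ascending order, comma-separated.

B

If B is removed the pieces have sizes 3, 1, 1, 1, all ≤ ⌊7/2⌋ = 3.
Every other node leaves some component of size > 3, so the centroid is unique.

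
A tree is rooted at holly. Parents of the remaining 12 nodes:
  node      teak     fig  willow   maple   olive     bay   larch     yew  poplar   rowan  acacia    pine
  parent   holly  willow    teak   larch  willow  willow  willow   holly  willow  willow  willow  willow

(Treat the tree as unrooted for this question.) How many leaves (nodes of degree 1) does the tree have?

9

Degree-1 nodes: acacia, bay, fig, maple, olive, pine, poplar, rowan, yew — 9 of them.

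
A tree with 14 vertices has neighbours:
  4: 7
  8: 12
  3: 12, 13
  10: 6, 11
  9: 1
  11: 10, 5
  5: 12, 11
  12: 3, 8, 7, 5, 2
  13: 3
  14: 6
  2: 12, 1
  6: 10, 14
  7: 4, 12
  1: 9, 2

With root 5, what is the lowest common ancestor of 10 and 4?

Ancestors of 10 (toward the root): 10, 11, 5.
Ancestors of 4: 4, 7, 12, 5.
The deepest node appearing in both lists is 5.

5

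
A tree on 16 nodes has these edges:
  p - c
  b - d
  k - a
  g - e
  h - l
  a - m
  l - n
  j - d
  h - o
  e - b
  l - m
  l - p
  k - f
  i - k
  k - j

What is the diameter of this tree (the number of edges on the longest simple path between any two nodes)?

10

Starting from g, a farthest node is o at distance 10.
One longest path: g - e - b - d - j - k - a - m - l - h - o.
So the diameter is 10.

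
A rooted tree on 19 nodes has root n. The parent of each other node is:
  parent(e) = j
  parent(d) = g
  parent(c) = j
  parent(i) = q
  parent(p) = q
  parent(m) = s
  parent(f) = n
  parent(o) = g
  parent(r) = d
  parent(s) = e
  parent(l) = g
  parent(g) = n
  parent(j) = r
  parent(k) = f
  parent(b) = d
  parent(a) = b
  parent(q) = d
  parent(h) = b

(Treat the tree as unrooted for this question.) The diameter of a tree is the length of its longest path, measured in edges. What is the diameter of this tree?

A longest path is k - f - n - g - d - r - j - e - s - m, with 9 edges.

9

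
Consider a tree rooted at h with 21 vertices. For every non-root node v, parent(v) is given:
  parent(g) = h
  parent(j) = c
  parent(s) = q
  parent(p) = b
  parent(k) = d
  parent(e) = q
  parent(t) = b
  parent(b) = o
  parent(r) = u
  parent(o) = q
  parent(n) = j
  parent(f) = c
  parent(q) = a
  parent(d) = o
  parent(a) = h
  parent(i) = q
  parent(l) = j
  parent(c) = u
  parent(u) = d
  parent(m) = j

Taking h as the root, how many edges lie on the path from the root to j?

h → a → q → o → d → u → c → j — 7 edges.

7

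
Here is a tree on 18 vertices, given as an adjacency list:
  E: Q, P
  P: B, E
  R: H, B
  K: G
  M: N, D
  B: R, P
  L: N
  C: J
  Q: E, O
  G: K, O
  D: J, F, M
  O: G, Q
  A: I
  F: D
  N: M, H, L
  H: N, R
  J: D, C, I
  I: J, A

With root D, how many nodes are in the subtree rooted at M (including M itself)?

12

M's subtree: {M, N, L, H, R, B, P, E, Q, O, G, K}, size 12.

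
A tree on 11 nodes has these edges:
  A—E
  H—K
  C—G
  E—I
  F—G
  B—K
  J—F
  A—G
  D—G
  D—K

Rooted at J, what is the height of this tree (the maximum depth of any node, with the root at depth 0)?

5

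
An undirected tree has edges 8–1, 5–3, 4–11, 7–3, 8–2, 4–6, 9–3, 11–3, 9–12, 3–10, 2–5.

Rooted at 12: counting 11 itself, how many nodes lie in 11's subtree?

3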